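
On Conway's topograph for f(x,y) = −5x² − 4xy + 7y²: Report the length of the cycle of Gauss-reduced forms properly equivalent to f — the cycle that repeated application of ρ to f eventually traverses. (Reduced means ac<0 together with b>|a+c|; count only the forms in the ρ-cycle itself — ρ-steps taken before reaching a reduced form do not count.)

D = 156, ⌊√D⌋ = 12
descent: ρ → (7,4,-5)  [lands on river]
river: ρ → (-5,6,6)
river: ρ → (6,6,-5)
river: ρ → (-5,4,7)
river: ρ → (7,10,-2)
river: ρ → (-2,10,7)
ρ-cycle length = 6 (tail of 1 descent step not counted)

6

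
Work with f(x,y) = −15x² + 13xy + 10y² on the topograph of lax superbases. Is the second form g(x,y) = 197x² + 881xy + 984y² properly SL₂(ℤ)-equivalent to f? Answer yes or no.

D₁ = 769, D₂ = 769
river cycle of f (length 70): (10, 27, -1), (-1, 27, 10), (10, 13, -15), (-15, 17, 8), (8, 15, -17), (-17, 19, 6), (6, 17, -20), (-20, 23, 3), (3, 25, -12), (-12, 23, 5), … (60 more)
river cycle of g (length 70): (10, 27, -1), (-1, 27, 10), (10, 13, -15), (-15, 17, 8), (8, 15, -17), (-17, 19, 6), (6, 17, -20), (-20, 23, 3), (3, 25, -12), (-12, 23, 5), … (60 more)
cycles coincide ⇒ equivalent

yes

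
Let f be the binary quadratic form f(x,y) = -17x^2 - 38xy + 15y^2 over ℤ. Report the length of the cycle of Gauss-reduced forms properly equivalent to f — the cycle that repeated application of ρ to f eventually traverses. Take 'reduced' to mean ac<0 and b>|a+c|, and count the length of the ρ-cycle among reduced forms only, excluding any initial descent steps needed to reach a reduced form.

D = 2464, ⌊√D⌋ = 49
descent: ρ → (15,38,-17)  [lands on river]
river: ρ → (-17,30,23)
river: ρ → (23,16,-24)
river: ρ → (-24,32,15)
river: ρ → (15,28,-28)
river: ρ → (-28,28,15)
river: ρ → (15,32,-24)
river: ρ → (-24,16,23)
river: ρ → (23,30,-17)
river: ρ → (-17,38,15)
river: ρ → (15,22,-33)
river: ρ → (-33,44,4)
river: ρ → (4,44,-33)
river: ρ → (-33,22,15)
ρ-cycle length = 14 (tail of 1 descent step not counted)

14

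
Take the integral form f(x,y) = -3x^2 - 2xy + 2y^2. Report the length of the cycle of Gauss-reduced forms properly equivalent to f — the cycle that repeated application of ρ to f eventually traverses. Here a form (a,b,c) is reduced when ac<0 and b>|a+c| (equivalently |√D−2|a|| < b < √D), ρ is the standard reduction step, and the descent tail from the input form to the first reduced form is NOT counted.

D = 28, ⌊√D⌋ = 5
descent: ρ → (2,2,-3)  [lands on river]
river: ρ → (-3,4,1)
river: ρ → (1,4,-3)
river: ρ → (-3,2,2)
ρ-cycle length = 4 (tail of 1 descent step not counted)

4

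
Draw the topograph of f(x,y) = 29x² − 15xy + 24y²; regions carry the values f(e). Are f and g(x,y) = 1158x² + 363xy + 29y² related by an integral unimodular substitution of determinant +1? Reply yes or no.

D₁ = -2559, D₂ = -2559
f: flip: (29,-15,24)→(24,15,29)
f: reduced (well bottom): (24,15,29) with a≤c, −a<b≤a
g: flip: (1158,363,29)→(29,-363,1158)
g: translate: b→-15 (≡-363 mod 58), so (29,-363,1158)→(29,-15,24)
g: flip: (29,-15,24)→(24,15,29)
g: reduced (well bottom): (24,15,29) with a≤c, −a<b≤a
reduced forms (24, 15, 29) vs (24, 15, 29) ⇒ equivalent

yes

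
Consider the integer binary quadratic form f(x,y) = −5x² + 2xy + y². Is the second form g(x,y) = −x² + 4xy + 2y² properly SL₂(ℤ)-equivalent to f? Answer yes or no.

D₁ = 24, D₂ = 24
river cycle of f (length 2): (1, 4, -2), (-2, 4, 1)
river cycle of g (length 2): (2, 4, -1), (-1, 4, 2)
cycles differ ⇒ inequivalent

no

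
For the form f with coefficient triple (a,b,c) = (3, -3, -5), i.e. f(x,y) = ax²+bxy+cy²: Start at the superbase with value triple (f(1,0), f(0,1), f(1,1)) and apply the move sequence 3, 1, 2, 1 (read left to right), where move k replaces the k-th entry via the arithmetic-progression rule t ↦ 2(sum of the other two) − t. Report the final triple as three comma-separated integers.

start (3,-5,-5) = (f(1,0),f(0,1),f(1,1))
replace slot 3: 2·(3+(-5)) − (-5) = 1 → (3,-5,1)
replace slot 1: 2·((-5)+1) − 3 = -11 → (-11,-5,1)
replace slot 2: 2·((-11)+1) − (-5) = -15 → (-11,-15,1)
replace slot 1: 2·((-15)+1) − (-11) = -17 → (-17,-15,1)

-17,-15,1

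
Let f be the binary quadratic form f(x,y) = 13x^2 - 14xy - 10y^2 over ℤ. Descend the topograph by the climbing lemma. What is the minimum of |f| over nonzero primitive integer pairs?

descent: ρ → (-10,14,13)  [lands on river]
river: ρ → (13,12,-11)
river: ρ → (-11,10,14)
river: ρ → (14,18,-7)
river: ρ → (-7,24,5)
river: ρ → (5,26,-2)
river: ρ → (-2,26,5)
river: ρ → (5,24,-7)
river: ρ → (-7,18,14)
river: ρ → (14,10,-11)
river: ρ → (-11,12,13)
river: ρ → (13,14,-10)
river: ρ → (-10,26,1)
river: ρ → (1,26,-10)
closes: descent 1, river 14
min |a| on river = 1

1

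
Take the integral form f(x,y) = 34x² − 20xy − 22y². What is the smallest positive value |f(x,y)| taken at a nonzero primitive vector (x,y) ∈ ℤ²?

descent: ρ → (-22,20,34)  [lands on river]
river: ρ → (34,48,-8)
river: ρ → (-8,48,34)
river: ρ → (34,20,-22)
river: ρ → (-22,24,32)
river: ρ → (32,40,-14)
river: ρ → (-14,44,26)
river: ρ → (26,8,-32)
river: ρ → (-32,56,2)
river: ρ → (2,56,-32)
river: ρ → (-32,8,26)
river: ρ → (26,44,-14)
river: ρ → (-14,40,32)
river: ρ → (32,24,-22)
closes: descent 1, river 14
min |a| on river = 2

2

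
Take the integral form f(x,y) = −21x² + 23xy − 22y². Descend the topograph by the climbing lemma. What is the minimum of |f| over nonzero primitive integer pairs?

translate: b→19 (≡-23 mod 42), so (21,-23,22)→(21,19,20)
flip: (21,19,20)→(20,-19,21)
reduced (well bottom): (20,-19,21) with a≤c, −a<b≤a
well minimum |f| = |-20| = 20 (negative-definite)

20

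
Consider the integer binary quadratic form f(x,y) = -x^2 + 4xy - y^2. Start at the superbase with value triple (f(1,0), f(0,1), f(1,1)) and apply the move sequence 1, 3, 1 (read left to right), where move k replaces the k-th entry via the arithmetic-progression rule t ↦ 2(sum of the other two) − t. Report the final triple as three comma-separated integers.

start (-1,-1,2) = (f(1,0),f(0,1),f(1,1))
replace slot 1: 2·((-1)+2) − (-1) = 3 → (3,-1,2)
replace slot 3: 2·(3+(-1)) − 2 = 2 → (3,-1,2)
replace slot 1: 2·((-1)+2) − 3 = -1 → (-1,-1,2)

-1,-1,2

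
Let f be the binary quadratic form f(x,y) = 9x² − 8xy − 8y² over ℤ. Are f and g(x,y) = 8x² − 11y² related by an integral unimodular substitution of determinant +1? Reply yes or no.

D₁ = 352, D₂ = 352
river cycle of f (length 6): (-8, 8, 9), (9, 10, -7), (-7, 18, 1), (1, 18, -7), (-7, 10, 9), (9, 8, -8)
river cycle of g (length 6): (8, 16, -3), (-3, 14, 13), (13, 12, -4), (-4, 12, 13), (13, 14, -3), (-3, 16, 8)
cycles differ ⇒ inequivalent

no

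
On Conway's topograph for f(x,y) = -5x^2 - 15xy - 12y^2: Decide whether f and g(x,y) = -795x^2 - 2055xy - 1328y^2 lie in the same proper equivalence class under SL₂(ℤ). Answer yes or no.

D₁ = -15, D₂ = -15
f is negative-definite; reduce −f:
−f: translate: b→5 (≡15 mod 10), so (5,15,12)→(5,5,2)
−f: flip: (5,5,2)→(2,-5,5)
−f: translate: b→-1 (≡-5 mod 4), so (2,-5,5)→(2,-1,2)
−f: flip: (2,-1,2)→(2,1,2)
−f: reduced (well bottom): (2,1,2) with a≤c, −a<b≤a
flip sign back: reduced form of f is (-2,-1,-2)
g is negative-definite; reduce −g:
−g: translate: b→465 (≡2055 mod 1590), so (795,2055,1328)→(795,465,68)
−g: flip: (795,465,68)→(68,-465,795)
−g: translate: b→-57 (≡-465 mod 136), so (68,-465,795)→(68,-57,12)
−g: flip: (68,-57,12)→(12,57,68)
−g: translate: b→9 (≡57 mod 24), so (12,57,68)→(12,9,2)
−g: flip: (12,9,2)→(2,-9,12)
−g: translate: b→-1 (≡-9 mod 4), so (2,-9,12)→(2,-1,2)
−g: flip: (2,-1,2)→(2,1,2)
−g: reduced (well bottom): (2,1,2) with a≤c, −a<b≤a
flip sign back: reduced form of g is (-2,-1,-2)
reduced forms (-2, -1, -2) vs (-2, -1, -2) ⇒ equivalent

yes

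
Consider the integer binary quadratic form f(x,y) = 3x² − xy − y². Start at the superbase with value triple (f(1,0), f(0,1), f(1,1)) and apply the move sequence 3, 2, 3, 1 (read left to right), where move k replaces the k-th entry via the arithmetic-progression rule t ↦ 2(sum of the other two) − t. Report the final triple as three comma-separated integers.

start (3,-1,1) = (f(1,0),f(0,1),f(1,1))
replace slot 3: 2·(3+(-1)) − 1 = 3 → (3,-1,3)
replace slot 2: 2·(3+3) − (-1) = 13 → (3,13,3)
replace slot 3: 2·(3+13) − 3 = 29 → (3,13,29)
replace slot 1: 2·(13+29) − 3 = 81 → (81,13,29)

81,13,29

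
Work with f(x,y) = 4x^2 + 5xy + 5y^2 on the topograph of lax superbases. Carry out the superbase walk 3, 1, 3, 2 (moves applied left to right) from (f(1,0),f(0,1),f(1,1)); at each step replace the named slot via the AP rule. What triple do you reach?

start (4,5,14) = (f(1,0),f(0,1),f(1,1))
replace slot 3: 2·(4+5) − 14 = 4 → (4,5,4)
replace slot 1: 2·(5+4) − 4 = 14 → (14,5,4)
replace slot 3: 2·(14+5) − 4 = 34 → (14,5,34)
replace slot 2: 2·(14+34) − 5 = 91 → (14,91,34)

14,91,34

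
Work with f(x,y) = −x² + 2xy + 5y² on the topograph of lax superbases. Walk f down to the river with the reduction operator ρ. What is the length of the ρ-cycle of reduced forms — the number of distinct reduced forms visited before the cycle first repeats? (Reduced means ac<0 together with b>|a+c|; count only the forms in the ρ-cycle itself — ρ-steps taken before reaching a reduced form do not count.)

D = 24, ⌊√D⌋ = 4
descent: ρ → (5,-2,-1)
descent: ρ → (-1,4,2)  [lands on river]
river: ρ → (2,4,-1)
ρ-cycle length = 2 (tail of 2 descent steps not counted)

2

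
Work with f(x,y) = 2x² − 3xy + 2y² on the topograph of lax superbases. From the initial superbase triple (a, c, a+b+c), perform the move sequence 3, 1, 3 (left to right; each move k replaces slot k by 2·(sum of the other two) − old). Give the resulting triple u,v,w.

start (2,2,1) = (f(1,0),f(0,1),f(1,1))
replace slot 3: 2·(2+2) − 1 = 7 → (2,2,7)
replace slot 1: 2·(2+7) − 2 = 16 → (16,2,7)
replace slot 3: 2·(16+2) − 7 = 29 → (16,2,29)

16,2,29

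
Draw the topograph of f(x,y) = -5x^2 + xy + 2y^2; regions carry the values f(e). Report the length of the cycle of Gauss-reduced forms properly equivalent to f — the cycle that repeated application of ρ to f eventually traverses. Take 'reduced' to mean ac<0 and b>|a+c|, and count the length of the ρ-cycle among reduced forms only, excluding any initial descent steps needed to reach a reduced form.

D = 41, ⌊√D⌋ = 6
descent: ρ → (2,3,-4)  [lands on river]
river: ρ → (-4,5,1)
river: ρ → (1,5,-4)
river: ρ → (-4,3,2)
river: ρ → (2,5,-2)
river: ρ → (-2,3,4)
river: ρ → (4,5,-1)
river: ρ → (-1,5,4)
river: ρ → (4,3,-2)
river: ρ → (-2,5,2)
ρ-cycle length = 10 (tail of 1 descent step not counted)

10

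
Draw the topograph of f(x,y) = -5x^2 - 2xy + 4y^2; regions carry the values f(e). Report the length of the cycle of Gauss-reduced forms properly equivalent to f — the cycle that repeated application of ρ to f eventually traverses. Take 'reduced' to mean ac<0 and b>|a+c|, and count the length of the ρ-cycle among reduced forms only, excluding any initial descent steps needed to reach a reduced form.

D = 84, ⌊√D⌋ = 9
descent: ρ → (4,2,-5)  [lands on river]
river: ρ → (-5,8,1)
river: ρ → (1,8,-5)
river: ρ → (-5,2,4)
river: ρ → (4,6,-3)
river: ρ → (-3,6,4)
ρ-cycle length = 6 (tail of 1 descent step not counted)

6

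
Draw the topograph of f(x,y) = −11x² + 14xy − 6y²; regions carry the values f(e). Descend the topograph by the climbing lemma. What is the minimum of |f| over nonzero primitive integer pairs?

translate: b→8 (≡-14 mod 22), so (11,-14,6)→(11,8,3)
flip: (11,8,3)→(3,-8,11)
translate: b→-2 (≡-8 mod 6), so (3,-8,11)→(3,-2,6)
reduced (well bottom): (3,-2,6) with a≤c, −a<b≤a
well minimum |f| = |-3| = 3 (negative-definite)

3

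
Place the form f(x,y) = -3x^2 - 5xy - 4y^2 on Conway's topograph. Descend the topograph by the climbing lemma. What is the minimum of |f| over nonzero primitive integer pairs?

translate: b→-1 (≡5 mod 6), so (3,5,4)→(3,-1,2)
flip: (3,-1,2)→(2,1,3)
reduced (well bottom): (2,1,3) with a≤c, −a<b≤a
well minimum |f| = |-2| = 2 (negative-definite)

2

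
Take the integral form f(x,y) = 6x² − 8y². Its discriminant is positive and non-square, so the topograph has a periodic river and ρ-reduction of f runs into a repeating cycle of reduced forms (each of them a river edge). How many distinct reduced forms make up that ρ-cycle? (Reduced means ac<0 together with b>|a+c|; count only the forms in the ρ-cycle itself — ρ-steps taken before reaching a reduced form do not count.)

D = 192, ⌊√D⌋ = 13
descent: ρ → (-8,0,6)
descent: ρ → (6,12,-2)  [lands on river]
river: ρ → (-2,12,6)
ρ-cycle length = 2 (tail of 2 descent steps not counted)

2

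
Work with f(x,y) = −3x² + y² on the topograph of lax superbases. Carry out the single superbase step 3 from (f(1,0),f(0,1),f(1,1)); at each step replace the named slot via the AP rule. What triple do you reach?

start (-3,1,-2) = (f(1,0),f(0,1),f(1,1))
replace slot 3: 2·((-3)+1) − (-2) = -2 → (-3,1,-2)

-3,1,-2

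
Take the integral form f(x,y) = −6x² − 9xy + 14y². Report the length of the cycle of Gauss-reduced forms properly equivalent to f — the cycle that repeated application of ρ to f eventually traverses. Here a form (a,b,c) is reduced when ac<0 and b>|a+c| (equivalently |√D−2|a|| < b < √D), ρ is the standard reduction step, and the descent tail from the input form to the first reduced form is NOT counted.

D = 417, ⌊√D⌋ = 20
descent: ρ → (14,9,-6)  [lands on river]
river: ρ → (-6,15,8)
river: ρ → (8,17,-4)
river: ρ → (-4,15,12)
river: ρ → (12,9,-7)
river: ρ → (-7,19,2)
river: ρ → (2,17,-16)
river: ρ → (-16,15,3)
river: ρ → (3,15,-16)
river: ρ → (-16,17,2)
river: ρ → (2,19,-7)
river: ρ → (-7,9,12)
river: ρ → (12,15,-4)
river: ρ → (-4,17,8)
river: ρ → (8,15,-6)
river: ρ → (-6,9,14)
river: ρ → (14,19,-1)
river: ρ → (-1,19,14)
ρ-cycle length = 18 (tail of 1 descent step not counted)

18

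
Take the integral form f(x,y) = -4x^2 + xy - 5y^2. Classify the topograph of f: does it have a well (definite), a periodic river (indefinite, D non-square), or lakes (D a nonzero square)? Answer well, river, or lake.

D = b²−4ac = 1² − 4·(-4)·(-5) = -79
D < 0 ⇒ definite ⇒ every region one sign ⇒ single well

well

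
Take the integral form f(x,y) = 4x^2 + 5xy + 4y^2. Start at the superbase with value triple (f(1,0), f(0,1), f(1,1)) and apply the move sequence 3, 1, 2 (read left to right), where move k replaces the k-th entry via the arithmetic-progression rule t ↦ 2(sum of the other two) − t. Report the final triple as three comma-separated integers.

start (4,4,13) = (f(1,0),f(0,1),f(1,1))
replace slot 3: 2·(4+4) − 13 = 3 → (4,4,3)
replace slot 1: 2·(4+3) − 4 = 10 → (10,4,3)
replace slot 2: 2·(10+3) − 4 = 22 → (10,22,3)

10,22,3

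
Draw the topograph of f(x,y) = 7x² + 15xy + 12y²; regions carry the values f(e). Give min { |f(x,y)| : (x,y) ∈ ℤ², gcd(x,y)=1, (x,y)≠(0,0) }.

translate: b→1 (≡15 mod 14), so (7,15,12)→(7,1,4)
flip: (7,1,4)→(4,-1,7)
reduced (well bottom): (4,-1,7) with a≤c, −a<b≤a
well minimum = a = 4

4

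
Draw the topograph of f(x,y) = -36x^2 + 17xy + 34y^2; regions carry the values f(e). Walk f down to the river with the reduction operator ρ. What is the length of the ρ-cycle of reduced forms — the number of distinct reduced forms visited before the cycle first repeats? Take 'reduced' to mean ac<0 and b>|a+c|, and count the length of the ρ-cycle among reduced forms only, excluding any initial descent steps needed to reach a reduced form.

D = 5185, ⌊√D⌋ = 72
river: ρ → (34,51,-19)
river: ρ → (-19,63,16)
river: ρ → (16,65,-15)
river: ρ → (-15,55,36)
river: ρ → (36,17,-34)
river: ρ → (-34,51,19)
river: ρ → (19,63,-16)
river: ρ → (-16,65,15)
river: ρ → (15,55,-36)
river: ρ → (-36,17,34)
ρ-cycle length = 10 (tail of 0 descent steps not counted)

10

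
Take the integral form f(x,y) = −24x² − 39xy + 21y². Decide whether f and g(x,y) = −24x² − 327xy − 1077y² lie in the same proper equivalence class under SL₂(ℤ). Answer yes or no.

D₁ = 3537, D₂ = 3537
river cycle of f (length 16): (21, 39, -24), (-24, 57, 3), (3, 57, -24), (-24, 39, 21), (21, 45, -18), (-18, 27, 39), (39, 51, -6), (-6, 57, 12), (12, 39, -42), (-42, 45, 9), … (6 more)
river cycle of g (length 16): (-24, 57, 3), (3, 57, -24), (-24, 39, 21), (21, 45, -18), (-18, 27, 39), (39, 51, -6), (-6, 57, 12), (12, 39, -42), (-42, 45, 9), (9, 45, -42), … (6 more)
cycles coincide ⇒ equivalent

yes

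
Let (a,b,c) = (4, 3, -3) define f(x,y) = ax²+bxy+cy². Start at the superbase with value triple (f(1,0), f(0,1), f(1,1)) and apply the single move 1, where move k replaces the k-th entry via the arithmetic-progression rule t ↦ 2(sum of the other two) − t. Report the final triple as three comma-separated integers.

start (4,-3,4) = (f(1,0),f(0,1),f(1,1))
replace slot 1: 2·((-3)+4) − 4 = -2 → (-2,-3,4)

-2,-3,4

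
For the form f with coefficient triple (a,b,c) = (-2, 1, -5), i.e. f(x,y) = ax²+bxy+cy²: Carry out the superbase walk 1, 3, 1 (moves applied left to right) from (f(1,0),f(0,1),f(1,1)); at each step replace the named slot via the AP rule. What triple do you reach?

start (-2,-5,-6) = (f(1,0),f(0,1),f(1,1))
replace slot 1: 2·((-5)+(-6)) − (-2) = -20 → (-20,-5,-6)
replace slot 3: 2·((-20)+(-5)) − (-6) = -44 → (-20,-5,-44)
replace slot 1: 2·((-5)+(-44)) − (-20) = -78 → (-78,-5,-44)

-78,-5,-44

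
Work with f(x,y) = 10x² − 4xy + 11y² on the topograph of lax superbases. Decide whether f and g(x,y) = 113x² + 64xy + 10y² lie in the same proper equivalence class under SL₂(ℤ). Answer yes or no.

D₁ = -424, D₂ = -424
f: reduced (well bottom): (10,-4,11) with a≤c, −a<b≤a
g: flip: (113,64,10)→(10,-64,113)
g: translate: b→-4 (≡-64 mod 20), so (10,-64,113)→(10,-4,11)
g: reduced (well bottom): (10,-4,11) with a≤c, −a<b≤a
reduced forms (10, -4, 11) vs (10, -4, 11) ⇒ equivalent

yes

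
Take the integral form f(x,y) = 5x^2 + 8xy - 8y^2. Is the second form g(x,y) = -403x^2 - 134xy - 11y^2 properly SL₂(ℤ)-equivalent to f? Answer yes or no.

D₁ = 224, D₂ = 224
river cycle of f (length 4): (-8, 8, 5), (5, 12, -4), (-4, 12, 5), (5, 8, -8)
river cycle of g (length 4): (5, 8, -8), (-8, 8, 5), (5, 12, -4), (-4, 12, 5)
cycles coincide ⇒ equivalent

yes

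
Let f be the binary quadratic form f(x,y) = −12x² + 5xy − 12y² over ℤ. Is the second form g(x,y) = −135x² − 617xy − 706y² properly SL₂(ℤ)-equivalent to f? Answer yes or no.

D₁ = -551, D₂ = -551
f is negative-definite; reduce −f:
−f: flip: (12,-5,12)→(12,5,12)
−f: reduced (well bottom): (12,5,12) with a≤c, −a<b≤a
flip sign back: reduced form of f is (-12,-5,-12)
g is negative-definite; reduce −g:
−g: translate: b→77 (≡617 mod 270), so (135,617,706)→(135,77,12)
−g: flip: (135,77,12)→(12,-77,135)
−g: translate: b→-5 (≡-77 mod 24), so (12,-77,135)→(12,-5,12)
−g: flip: (12,-5,12)→(12,5,12)
−g: reduced (well bottom): (12,5,12) with a≤c, −a<b≤a
flip sign back: reduced form of g is (-12,-5,-12)
reduced forms (-12, -5, -12) vs (-12, -5, -12) ⇒ equivalent

yes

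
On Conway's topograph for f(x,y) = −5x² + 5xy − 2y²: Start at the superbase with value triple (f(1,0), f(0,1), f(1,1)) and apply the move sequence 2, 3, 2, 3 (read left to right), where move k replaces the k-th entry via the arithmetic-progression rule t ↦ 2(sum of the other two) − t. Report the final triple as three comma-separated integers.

start (-5,-2,-2) = (f(1,0),f(0,1),f(1,1))
replace slot 2: 2·((-5)+(-2)) − (-2) = -12 → (-5,-12,-2)
replace slot 3: 2·((-5)+(-12)) − (-2) = -32 → (-5,-12,-32)
replace slot 2: 2·((-5)+(-32)) − (-12) = -62 → (-5,-62,-32)
replace slot 3: 2·((-5)+(-62)) − (-32) = -102 → (-5,-62,-102)

-5,-62,-102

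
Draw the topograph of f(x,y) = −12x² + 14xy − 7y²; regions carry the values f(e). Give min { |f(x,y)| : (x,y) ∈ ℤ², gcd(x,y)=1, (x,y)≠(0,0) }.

translate: b→10 (≡-14 mod 24), so (12,-14,7)→(12,10,5)
flip: (12,10,5)→(5,-10,12)
translate: b→0 (≡-10 mod 10), so (5,-10,12)→(5,0,7)
reduced (well bottom): (5,0,7) with a≤c, −a<b≤a
well minimum |f| = |-5| = 5 (negative-definite)

5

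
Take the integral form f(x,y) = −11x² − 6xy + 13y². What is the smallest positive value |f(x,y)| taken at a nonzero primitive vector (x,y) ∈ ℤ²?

descent: ρ → (13,6,-11)  [lands on river]
river: ρ → (-11,16,8)
river: ρ → (8,16,-11)
river: ρ → (-11,6,13)
river: ρ → (13,20,-4)
river: ρ → (-4,20,13)
closes: descent 1, river 6
min |a| on river = 4

4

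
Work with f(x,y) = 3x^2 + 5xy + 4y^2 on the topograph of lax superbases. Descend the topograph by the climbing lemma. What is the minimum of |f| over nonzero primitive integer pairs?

translate: b→-1 (≡5 mod 6), so (3,5,4)→(3,-1,2)
flip: (3,-1,2)→(2,1,3)
reduced (well bottom): (2,1,3) with a≤c, −a<b≤a
well minimum = a = 2

2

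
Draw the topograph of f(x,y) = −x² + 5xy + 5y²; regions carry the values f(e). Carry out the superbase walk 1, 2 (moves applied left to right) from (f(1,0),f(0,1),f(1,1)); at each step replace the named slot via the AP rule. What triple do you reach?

start (-1,5,9) = (f(1,0),f(0,1),f(1,1))
replace slot 1: 2·(5+9) − (-1) = 29 → (29,5,9)
replace slot 2: 2·(29+9) − 5 = 71 → (29,71,9)

29,71,9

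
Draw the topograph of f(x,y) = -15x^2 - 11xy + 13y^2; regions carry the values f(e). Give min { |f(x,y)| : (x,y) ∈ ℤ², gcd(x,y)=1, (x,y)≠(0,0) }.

descent: ρ → (13,11,-15)  [lands on river]
river: ρ → (-15,19,9)
river: ρ → (9,17,-17)
river: ρ → (-17,17,9)
river: ρ → (9,19,-15)
river: ρ → (-15,11,13)
river: ρ → (13,15,-13)
river: ρ → (-13,11,15)
river: ρ → (15,19,-9)
river: ρ → (-9,17,17)
river: ρ → (17,17,-9)
river: ρ → (-9,19,15)
river: ρ → (15,11,-13)
river: ρ → (-13,15,13)
closes: descent 1, river 14
min |a| on river = 9

9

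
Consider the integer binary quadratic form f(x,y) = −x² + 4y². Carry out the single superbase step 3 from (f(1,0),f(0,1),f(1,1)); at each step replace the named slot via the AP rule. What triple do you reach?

start (-1,4,3) = (f(1,0),f(0,1),f(1,1))
replace slot 3: 2·((-1)+4) − 3 = 3 → (-1,4,3)

-1,4,3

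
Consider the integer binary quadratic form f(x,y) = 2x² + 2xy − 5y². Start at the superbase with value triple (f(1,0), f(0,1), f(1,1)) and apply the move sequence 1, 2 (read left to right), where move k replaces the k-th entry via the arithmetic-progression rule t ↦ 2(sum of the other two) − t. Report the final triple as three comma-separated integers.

start (2,-5,-1) = (f(1,0),f(0,1),f(1,1))
replace slot 1: 2·((-5)+(-1)) − 2 = -14 → (-14,-5,-1)
replace slot 2: 2·((-14)+(-1)) − (-5) = -25 → (-14,-25,-1)

-14,-25,-1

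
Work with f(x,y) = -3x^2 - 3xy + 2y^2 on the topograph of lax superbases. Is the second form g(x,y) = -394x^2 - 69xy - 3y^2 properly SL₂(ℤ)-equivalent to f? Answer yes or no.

D₁ = 33, D₂ = 33
river cycle of f (length 4): (2, 3, -3), (-3, 3, 2), (2, 5, -1), (-1, 5, 2)
river cycle of g (length 4): (-3, 3, 2), (2, 5, -1), (-1, 5, 2), (2, 3, -3)
cycles coincide ⇒ equivalent

yes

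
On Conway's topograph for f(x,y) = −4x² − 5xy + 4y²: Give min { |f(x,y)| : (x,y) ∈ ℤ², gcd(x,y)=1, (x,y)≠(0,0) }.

descent: ρ → (4,5,-4)  [lands on river]
river: ρ → (-4,3,5)
river: ρ → (5,7,-2)
river: ρ → (-2,9,1)
river: ρ → (1,9,-2)
river: ρ → (-2,7,5)
river: ρ → (5,3,-4)
river: ρ → (-4,5,4)
river: ρ → (4,3,-5)
river: ρ → (-5,7,2)
river: ρ → (2,9,-1)
river: ρ → (-1,9,2)
river: ρ → (2,7,-5)
river: ρ → (-5,3,4)
closes: descent 1, river 14
min |a| on river = 1

1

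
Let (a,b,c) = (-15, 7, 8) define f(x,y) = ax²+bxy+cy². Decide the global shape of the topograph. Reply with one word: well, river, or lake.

D = b²−4ac = 7² − 4·(-15)·8 = 529
D = 23² is a perfect square ⇒ form factors over ℤ ⇒ lakes

lake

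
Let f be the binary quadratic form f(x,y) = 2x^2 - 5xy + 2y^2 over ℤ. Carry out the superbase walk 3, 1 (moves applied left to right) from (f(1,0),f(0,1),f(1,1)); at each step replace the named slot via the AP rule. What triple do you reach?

start (2,2,-1) = (f(1,0),f(0,1),f(1,1))
replace slot 3: 2·(2+2) − (-1) = 9 → (2,2,9)
replace slot 1: 2·(2+9) − 2 = 20 → (20,2,9)

20,2,9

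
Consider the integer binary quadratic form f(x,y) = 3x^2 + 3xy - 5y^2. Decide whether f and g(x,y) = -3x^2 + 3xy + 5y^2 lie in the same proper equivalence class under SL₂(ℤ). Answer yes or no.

D₁ = 69, D₂ = 69
river cycle of f (length 4): (-5, 7, 1), (1, 7, -5), (-5, 3, 3), (3, 3, -5)
river cycle of g (length 4): (5, 7, -1), (-1, 7, 5), (5, 3, -3), (-3, 3, 5)
cycles differ ⇒ inequivalent

no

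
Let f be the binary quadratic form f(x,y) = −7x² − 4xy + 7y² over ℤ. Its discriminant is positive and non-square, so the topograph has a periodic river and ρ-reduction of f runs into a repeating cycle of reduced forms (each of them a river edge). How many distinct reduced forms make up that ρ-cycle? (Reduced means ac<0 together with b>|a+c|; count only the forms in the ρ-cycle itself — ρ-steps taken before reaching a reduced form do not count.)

D = 212, ⌊√D⌋ = 14
descent: ρ → (7,4,-7)  [lands on river]
river: ρ → (-7,10,4)
river: ρ → (4,14,-1)
river: ρ → (-1,14,4)
river: ρ → (4,10,-7)
river: ρ → (-7,4,7)
river: ρ → (7,10,-4)
river: ρ → (-4,14,1)
river: ρ → (1,14,-4)
river: ρ → (-4,10,7)
ρ-cycle length = 10 (tail of 1 descent step not counted)

10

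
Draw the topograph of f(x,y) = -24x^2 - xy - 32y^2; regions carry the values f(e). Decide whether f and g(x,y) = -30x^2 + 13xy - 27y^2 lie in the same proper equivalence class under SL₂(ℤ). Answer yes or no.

D₁ = -3071, D₂ = -3071
f is negative-definite; reduce −f:
−f: reduced (well bottom): (24,1,32) with a≤c, −a<b≤a
flip sign back: reduced form of f is (-24,-1,-32)
g is negative-definite; reduce −g:
−g: flip: (30,-13,27)→(27,13,30)
−g: reduced (well bottom): (27,13,30) with a≤c, −a<b≤a
flip sign back: reduced form of g is (-27,-13,-30)
reduced forms (-24, -1, -32) vs (-27, -13, -30) ⇒ inequivalent

no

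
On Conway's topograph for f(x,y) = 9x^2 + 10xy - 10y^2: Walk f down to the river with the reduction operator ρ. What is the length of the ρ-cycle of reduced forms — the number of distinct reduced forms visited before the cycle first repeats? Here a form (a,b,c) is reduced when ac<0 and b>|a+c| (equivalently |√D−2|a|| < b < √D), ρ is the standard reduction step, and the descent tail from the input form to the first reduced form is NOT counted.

D = 460, ⌊√D⌋ = 21
river: ρ → (-10,10,9)
river: ρ → (9,8,-11)
river: ρ → (-11,14,6)
river: ρ → (6,10,-15)
river: ρ → (-15,20,1)
river: ρ → (1,20,-15)
river: ρ → (-15,10,6)
river: ρ → (6,14,-11)
river: ρ → (-11,8,9)
river: ρ → (9,10,-10)
ρ-cycle length = 10 (tail of 0 descent steps not counted)

10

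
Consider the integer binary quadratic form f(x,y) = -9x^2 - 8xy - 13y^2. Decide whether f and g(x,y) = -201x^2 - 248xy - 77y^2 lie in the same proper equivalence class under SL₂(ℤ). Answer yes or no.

D₁ = -404, D₂ = -404
f is negative-definite; reduce −f:
−f: reduced (well bottom): (9,8,13) with a≤c, −a<b≤a
flip sign back: reduced form of f is (-9,-8,-13)
g is negative-definite; reduce −g:
−g: translate: b→-154 (≡248 mod 402), so (201,248,77)→(201,-154,30)
−g: flip: (201,-154,30)→(30,154,201)
−g: translate: b→-26 (≡154 mod 60), so (30,154,201)→(30,-26,9)
−g: flip: (30,-26,9)→(9,26,30)
−g: translate: b→8 (≡26 mod 18), so (9,26,30)→(9,8,13)
−g: reduced (well bottom): (9,8,13) with a≤c, −a<b≤a
flip sign back: reduced form of g is (-9,-8,-13)
reduced forms (-9, -8, -13) vs (-9, -8, -13) ⇒ equivalent

yes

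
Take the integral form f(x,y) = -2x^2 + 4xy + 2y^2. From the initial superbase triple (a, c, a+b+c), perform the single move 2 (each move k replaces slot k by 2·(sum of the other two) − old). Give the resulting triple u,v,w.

start (-2,2,4) = (f(1,0),f(0,1),f(1,1))
replace slot 2: 2·((-2)+4) − 2 = 2 → (-2,2,4)

-2,2,4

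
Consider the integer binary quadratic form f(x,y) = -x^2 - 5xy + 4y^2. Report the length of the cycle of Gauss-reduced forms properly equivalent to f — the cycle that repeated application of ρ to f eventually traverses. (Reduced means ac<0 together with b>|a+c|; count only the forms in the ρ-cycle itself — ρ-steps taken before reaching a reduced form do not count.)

D = 41, ⌊√D⌋ = 6
descent: ρ → (4,5,-1)  [lands on river]
river: ρ → (-1,5,4)
river: ρ → (4,3,-2)
river: ρ → (-2,5,2)
river: ρ → (2,3,-4)
river: ρ → (-4,5,1)
river: ρ → (1,5,-4)
river: ρ → (-4,3,2)
river: ρ → (2,5,-2)
river: ρ → (-2,3,4)
ρ-cycle length = 10 (tail of 1 descent step not counted)

10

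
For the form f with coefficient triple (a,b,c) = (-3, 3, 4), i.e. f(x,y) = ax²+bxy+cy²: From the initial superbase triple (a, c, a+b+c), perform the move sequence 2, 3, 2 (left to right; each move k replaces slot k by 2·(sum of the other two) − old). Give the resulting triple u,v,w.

start (-3,4,4) = (f(1,0),f(0,1),f(1,1))
replace slot 2: 2·((-3)+4) − 4 = -2 → (-3,-2,4)
replace slot 3: 2·((-3)+(-2)) − 4 = -14 → (-3,-2,-14)
replace slot 2: 2·((-3)+(-14)) − (-2) = -32 → (-3,-32,-14)

-3,-32,-14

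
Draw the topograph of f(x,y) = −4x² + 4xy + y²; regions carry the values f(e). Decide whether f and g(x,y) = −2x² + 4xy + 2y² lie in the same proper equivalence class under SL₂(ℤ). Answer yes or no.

D₁ = 32, D₂ = 32
river cycle of f (length 2): (1, 4, -4), (-4, 4, 1)
river cycle of g (length 2): (2, 4, -2), (-2, 4, 2)
cycles differ ⇒ inequivalent

no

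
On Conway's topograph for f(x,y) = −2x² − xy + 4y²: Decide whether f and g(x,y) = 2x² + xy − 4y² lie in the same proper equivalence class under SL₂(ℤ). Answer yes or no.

D₁ = 33, D₂ = 33
river cycle of f (length 4): (-2, 3, 3), (3, 3, -2), (-2, 5, 1), (1, 5, -2)
river cycle of g (length 4): (2, 5, -1), (-1, 5, 2), (2, 3, -3), (-3, 3, 2)
cycles differ ⇒ inequivalent

no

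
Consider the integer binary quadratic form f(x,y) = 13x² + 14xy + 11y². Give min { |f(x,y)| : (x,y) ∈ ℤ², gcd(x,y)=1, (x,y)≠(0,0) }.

translate: b→-12 (≡14 mod 26), so (13,14,11)→(13,-12,10)
flip: (13,-12,10)→(10,12,13)
translate: b→-8 (≡12 mod 20), so (10,12,13)→(10,-8,11)
reduced (well bottom): (10,-8,11) with a≤c, −a<b≤a
well minimum = a = 10

10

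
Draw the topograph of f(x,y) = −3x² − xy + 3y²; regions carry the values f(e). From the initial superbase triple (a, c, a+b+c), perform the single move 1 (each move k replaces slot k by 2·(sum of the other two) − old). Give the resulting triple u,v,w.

start (-3,3,-1) = (f(1,0),f(0,1),f(1,1))
replace slot 1: 2·(3+(-1)) − (-3) = 7 → (7,3,-1)

7,3,-1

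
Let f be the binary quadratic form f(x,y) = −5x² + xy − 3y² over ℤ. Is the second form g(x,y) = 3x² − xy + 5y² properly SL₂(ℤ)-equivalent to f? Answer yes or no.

D₁ = -59, D₂ = -59
f is negative-definite; reduce −f:
−f: flip: (5,-1,3)→(3,1,5)
−f: reduced (well bottom): (3,1,5) with a≤c, −a<b≤a
flip sign back: reduced form of f is (-3,-1,-5)
g: reduced (well bottom): (3,-1,5) with a≤c, −a<b≤a
reduced forms (-3, -1, -5) vs (3, -1, 5) ⇒ inequivalent

no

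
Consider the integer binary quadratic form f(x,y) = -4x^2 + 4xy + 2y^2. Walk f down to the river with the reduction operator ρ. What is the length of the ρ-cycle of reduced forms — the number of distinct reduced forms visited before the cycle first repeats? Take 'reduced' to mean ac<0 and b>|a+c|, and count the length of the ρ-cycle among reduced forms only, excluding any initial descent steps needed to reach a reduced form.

D = 48, ⌊√D⌋ = 6
river: ρ → (2,4,-4)
river: ρ → (-4,4,2)
ρ-cycle length = 2 (tail of 0 descent steps not counted)

2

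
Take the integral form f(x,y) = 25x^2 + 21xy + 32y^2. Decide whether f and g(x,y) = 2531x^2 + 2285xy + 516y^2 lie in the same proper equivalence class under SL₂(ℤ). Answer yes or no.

D₁ = -2759, D₂ = -2759
f: reduced (well bottom): (25,21,32) with a≤c, −a<b≤a
g: flip: (2531,2285,516)→(516,-2285,2531)
g: translate: b→-221 (≡-2285 mod 1032), so (516,-2285,2531)→(516,-221,25)
g: flip: (516,-221,25)→(25,221,516)
g: translate: b→21 (≡221 mod 50), so (25,221,516)→(25,21,32)
g: reduced (well bottom): (25,21,32) with a≤c, −a<b≤a
reduced forms (25, 21, 32) vs (25, 21, 32) ⇒ equivalent

yes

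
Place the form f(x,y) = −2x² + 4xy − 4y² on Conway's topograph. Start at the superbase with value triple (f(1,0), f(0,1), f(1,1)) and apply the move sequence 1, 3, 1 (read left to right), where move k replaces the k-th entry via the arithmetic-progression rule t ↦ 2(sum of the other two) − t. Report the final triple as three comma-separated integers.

start (-2,-4,-2) = (f(1,0),f(0,1),f(1,1))
replace slot 1: 2·((-4)+(-2)) − (-2) = -10 → (-10,-4,-2)
replace slot 3: 2·((-10)+(-4)) − (-2) = -26 → (-10,-4,-26)
replace slot 1: 2·((-4)+(-26)) − (-10) = -50 → (-50,-4,-26)

-50,-4,-26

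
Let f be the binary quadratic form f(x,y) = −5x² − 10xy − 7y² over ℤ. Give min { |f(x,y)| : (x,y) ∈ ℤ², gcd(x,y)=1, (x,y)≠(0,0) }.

translate: b→0 (≡10 mod 10), so (5,10,7)→(5,0,2)
flip: (5,0,2)→(2,0,5)
reduced (well bottom): (2,0,5) with a≤c, −a<b≤a
well minimum |f| = |-2| = 2 (negative-definite)

2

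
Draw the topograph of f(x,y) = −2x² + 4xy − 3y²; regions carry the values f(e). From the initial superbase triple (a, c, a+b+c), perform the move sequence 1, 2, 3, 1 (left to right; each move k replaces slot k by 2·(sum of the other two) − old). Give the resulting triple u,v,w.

start (-2,-3,-1) = (f(1,0),f(0,1),f(1,1))
replace slot 1: 2·((-3)+(-1)) − (-2) = -6 → (-6,-3,-1)
replace slot 2: 2·((-6)+(-1)) − (-3) = -11 → (-6,-11,-1)
replace slot 3: 2·((-6)+(-11)) − (-1) = -33 → (-6,-11,-33)
replace slot 1: 2·((-11)+(-33)) − (-6) = -82 → (-82,-11,-33)

-82,-11,-33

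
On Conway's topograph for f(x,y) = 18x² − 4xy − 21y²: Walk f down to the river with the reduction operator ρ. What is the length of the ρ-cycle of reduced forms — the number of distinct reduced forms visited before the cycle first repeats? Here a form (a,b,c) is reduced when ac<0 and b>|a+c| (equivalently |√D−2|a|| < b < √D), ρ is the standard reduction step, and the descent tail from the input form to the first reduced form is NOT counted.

D = 1528, ⌊√D⌋ = 39
descent: ρ → (-21,4,18)  [lands on river]
river: ρ → (18,32,-7)
river: ρ → (-7,38,3)
river: ρ → (3,34,-31)
river: ρ → (-31,28,6)
river: ρ → (6,32,-21)
river: ρ → (-21,10,17)
river: ρ → (17,24,-14)
river: ρ → (-14,32,9)
river: ρ → (9,22,-29)
river: ρ → (-29,36,2)
river: ρ → (2,36,-29)
river: ρ → (-29,22,9)
river: ρ → (9,32,-14)
river: ρ → (-14,24,17)
river: ρ → (17,10,-21)
river: ρ → (-21,32,6)
river: ρ → (6,28,-31)
river: ρ → (-31,34,3)
river: ρ → (3,38,-7)
river: ρ → (-7,32,18)
river: ρ → (18,4,-21)
river: ρ → (-21,38,1)
river: ρ → (1,38,-21)
ρ-cycle length = 24 (tail of 1 descent step not counted)

24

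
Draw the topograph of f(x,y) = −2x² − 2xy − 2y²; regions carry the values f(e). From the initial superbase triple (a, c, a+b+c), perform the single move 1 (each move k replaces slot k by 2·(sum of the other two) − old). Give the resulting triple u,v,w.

start (-2,-2,-6) = (f(1,0),f(0,1),f(1,1))
replace slot 1: 2·((-2)+(-6)) − (-2) = -14 → (-14,-2,-6)

-14,-2,-6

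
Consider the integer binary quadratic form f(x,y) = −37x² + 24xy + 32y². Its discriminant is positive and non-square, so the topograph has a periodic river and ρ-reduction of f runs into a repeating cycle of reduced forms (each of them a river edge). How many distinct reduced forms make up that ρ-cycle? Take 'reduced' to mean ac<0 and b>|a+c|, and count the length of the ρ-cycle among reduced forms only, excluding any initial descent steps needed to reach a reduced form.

D = 5312, ⌊√D⌋ = 72
river: ρ → (32,40,-29)
river: ρ → (-29,18,43)
river: ρ → (43,68,-4)
river: ρ → (-4,68,43)
river: ρ → (43,18,-29)
river: ρ → (-29,40,32)
river: ρ → (32,24,-37)
river: ρ → (-37,50,19)
river: ρ → (19,64,-16)
river: ρ → (-16,64,19)
river: ρ → (19,50,-37)
river: ρ → (-37,24,32)
ρ-cycle length = 12 (tail of 0 descent steps not counted)

12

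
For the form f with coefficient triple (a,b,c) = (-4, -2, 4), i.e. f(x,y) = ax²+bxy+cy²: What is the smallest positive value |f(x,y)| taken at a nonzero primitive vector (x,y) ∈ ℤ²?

descent: ρ → (4,2,-4)  [lands on river]
river: ρ → (-4,6,2)
river: ρ → (2,6,-4)
river: ρ → (-4,2,4)
river: ρ → (4,6,-2)
river: ρ → (-2,6,4)
closes: descent 1, river 6
min |a| on river = 2

2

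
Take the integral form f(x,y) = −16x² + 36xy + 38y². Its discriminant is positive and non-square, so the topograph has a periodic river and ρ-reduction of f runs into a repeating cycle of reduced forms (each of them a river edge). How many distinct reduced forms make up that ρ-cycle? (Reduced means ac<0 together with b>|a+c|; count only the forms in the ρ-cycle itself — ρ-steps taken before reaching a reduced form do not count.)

D = 3728, ⌊√D⌋ = 61
river: ρ → (38,40,-14)
river: ρ → (-14,44,32)
river: ρ → (32,20,-26)
river: ρ → (-26,32,26)
river: ρ → (26,20,-32)
river: ρ → (-32,44,14)
river: ρ → (14,40,-38)
river: ρ → (-38,36,16)
river: ρ → (16,60,-2)
river: ρ → (-2,60,16)
river: ρ → (16,36,-38)
river: ρ → (-38,40,14)
river: ρ → (14,44,-32)
river: ρ → (-32,20,26)
river: ρ → (26,32,-26)
river: ρ → (-26,20,32)
river: ρ → (32,44,-14)
river: ρ → (-14,40,38)
river: ρ → (38,36,-16)
river: ρ → (-16,60,2)
river: ρ → (2,60,-16)
river: ρ → (-16,36,38)
ρ-cycle length = 22 (tail of 0 descent steps not counted)

22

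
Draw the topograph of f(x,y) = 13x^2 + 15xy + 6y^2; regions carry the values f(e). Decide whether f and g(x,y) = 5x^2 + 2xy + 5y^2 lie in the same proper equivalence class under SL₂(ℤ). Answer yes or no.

D₁ = -87, D₂ = -96
discriminants differ ⇒ not SL₂(ℤ)-equivalent

no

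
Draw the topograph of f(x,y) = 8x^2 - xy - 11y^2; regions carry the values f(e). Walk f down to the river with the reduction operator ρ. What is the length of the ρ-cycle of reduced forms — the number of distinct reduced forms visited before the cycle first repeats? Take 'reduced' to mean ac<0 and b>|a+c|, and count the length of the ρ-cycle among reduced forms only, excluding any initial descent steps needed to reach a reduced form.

D = 353, ⌊√D⌋ = 18
descent: ρ → (-11,1,8)
descent: ρ → (8,15,-4)  [lands on river]
river: ρ → (-4,17,4)
river: ρ → (4,15,-8)
river: ρ → (-8,17,2)
river: ρ → (2,15,-16)
river: ρ → (-16,17,1)
river: ρ → (1,17,-16)
river: ρ → (-16,15,2)
river: ρ → (2,17,-8)
river: ρ → (-8,15,4)
river: ρ → (4,17,-4)
river: ρ → (-4,15,8)
river: ρ → (8,17,-2)
river: ρ → (-2,15,16)
river: ρ → (16,17,-1)
river: ρ → (-1,17,16)
river: ρ → (16,15,-2)
river: ρ → (-2,17,8)
ρ-cycle length = 18 (tail of 2 descent steps not counted)

18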